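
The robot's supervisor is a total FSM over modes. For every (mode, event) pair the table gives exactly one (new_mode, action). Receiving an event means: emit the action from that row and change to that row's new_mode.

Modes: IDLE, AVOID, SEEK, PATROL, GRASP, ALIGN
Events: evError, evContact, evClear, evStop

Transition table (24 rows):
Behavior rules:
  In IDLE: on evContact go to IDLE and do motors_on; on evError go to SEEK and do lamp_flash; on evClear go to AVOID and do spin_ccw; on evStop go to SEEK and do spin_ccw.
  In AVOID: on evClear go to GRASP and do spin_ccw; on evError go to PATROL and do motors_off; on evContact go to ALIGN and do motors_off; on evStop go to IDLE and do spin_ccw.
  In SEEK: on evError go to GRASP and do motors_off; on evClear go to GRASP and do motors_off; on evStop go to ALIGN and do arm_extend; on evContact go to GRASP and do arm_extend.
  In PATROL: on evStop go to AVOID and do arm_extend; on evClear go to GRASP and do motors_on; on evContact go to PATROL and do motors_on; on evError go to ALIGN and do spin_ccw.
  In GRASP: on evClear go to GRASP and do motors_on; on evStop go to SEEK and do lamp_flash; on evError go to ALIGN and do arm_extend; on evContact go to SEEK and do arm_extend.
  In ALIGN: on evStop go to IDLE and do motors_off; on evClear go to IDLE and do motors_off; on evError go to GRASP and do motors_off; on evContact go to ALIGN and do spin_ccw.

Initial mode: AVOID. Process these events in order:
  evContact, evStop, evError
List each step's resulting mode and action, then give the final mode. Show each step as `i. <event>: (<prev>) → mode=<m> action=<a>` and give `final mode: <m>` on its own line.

1. evContact: (AVOID) → mode=ALIGN action=motors_off
2. evStop: (ALIGN) → mode=IDLE action=motors_off
3. evError: (IDLE) → mode=SEEK action=lamp_flash

final mode: SEEK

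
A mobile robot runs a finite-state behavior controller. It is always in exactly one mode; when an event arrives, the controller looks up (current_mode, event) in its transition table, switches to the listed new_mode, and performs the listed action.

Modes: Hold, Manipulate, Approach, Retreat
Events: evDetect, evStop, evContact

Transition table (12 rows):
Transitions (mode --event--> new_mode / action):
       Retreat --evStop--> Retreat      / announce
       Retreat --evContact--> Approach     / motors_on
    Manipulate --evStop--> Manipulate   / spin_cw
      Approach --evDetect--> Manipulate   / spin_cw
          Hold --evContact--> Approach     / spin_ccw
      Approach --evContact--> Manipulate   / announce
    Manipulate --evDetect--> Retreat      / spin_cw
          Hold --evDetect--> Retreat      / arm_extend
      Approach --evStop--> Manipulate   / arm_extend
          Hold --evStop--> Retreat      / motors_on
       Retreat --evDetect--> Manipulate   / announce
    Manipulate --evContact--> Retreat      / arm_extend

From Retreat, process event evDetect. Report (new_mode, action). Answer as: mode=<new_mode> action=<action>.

current mode = Retreat; filter table to that mode:
  (Retreat, evStop) → (Retreat, announce)
  (Retreat, evContact) → (Approach, motors_on)
  (Retreat, evDetect) → (Manipulate, announce)  ← event matches
event = evDetect selects (Manipulate, announce)

mode=Manipulate action=announce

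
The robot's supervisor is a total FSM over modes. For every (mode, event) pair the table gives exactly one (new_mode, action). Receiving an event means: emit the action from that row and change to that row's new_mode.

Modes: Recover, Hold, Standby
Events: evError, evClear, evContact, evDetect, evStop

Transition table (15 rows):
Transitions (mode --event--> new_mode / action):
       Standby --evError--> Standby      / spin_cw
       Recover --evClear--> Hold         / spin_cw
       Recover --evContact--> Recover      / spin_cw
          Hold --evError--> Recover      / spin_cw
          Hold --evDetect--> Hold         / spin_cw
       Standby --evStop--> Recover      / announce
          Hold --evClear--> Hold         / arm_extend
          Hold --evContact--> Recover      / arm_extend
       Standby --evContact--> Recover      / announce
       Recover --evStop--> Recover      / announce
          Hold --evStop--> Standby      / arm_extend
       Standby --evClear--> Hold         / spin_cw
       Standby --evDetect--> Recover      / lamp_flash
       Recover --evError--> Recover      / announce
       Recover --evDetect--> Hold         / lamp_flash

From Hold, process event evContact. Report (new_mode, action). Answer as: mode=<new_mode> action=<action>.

current mode = Hold; filter table to that mode:
  (Hold, evError) → (Recover, spin_cw)
  (Hold, evDetect) → (Hold, spin_cw)
  (Hold, evClear) → (Hold, arm_extend)
  (Hold, evContact) → (Recover, arm_extend)  ← event matches
  (Hold, evStop) → (Standby, arm_extend)
event = evContact selects (Recover, arm_extend)

mode=Recover action=arm_extend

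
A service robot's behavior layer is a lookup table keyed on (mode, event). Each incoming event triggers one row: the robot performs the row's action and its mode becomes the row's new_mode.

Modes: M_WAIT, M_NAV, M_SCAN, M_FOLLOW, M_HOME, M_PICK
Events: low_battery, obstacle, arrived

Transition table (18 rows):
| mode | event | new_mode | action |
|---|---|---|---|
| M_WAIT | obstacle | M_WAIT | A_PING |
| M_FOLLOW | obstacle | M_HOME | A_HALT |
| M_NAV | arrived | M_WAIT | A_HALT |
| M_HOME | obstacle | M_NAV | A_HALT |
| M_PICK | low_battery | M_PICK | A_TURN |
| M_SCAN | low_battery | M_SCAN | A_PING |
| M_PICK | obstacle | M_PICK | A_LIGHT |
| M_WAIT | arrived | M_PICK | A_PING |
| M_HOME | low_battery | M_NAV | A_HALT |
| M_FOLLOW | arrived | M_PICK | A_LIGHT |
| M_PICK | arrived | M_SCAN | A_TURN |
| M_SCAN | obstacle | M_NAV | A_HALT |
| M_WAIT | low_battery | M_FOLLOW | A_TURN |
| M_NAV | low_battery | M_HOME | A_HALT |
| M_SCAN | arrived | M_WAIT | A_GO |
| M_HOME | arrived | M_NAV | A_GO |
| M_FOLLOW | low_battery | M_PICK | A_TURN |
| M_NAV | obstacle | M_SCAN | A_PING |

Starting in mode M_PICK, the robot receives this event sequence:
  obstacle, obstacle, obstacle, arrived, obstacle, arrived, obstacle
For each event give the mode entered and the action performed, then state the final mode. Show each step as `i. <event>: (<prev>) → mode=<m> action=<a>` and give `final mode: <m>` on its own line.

final mode: M_WAIT

1. obstacle: (M_PICK) → mode=M_PICK action=A_LIGHT
2. obstacle: (M_PICK) → mode=M_PICK action=A_LIGHT
3. obstacle: (M_PICK) → mode=M_PICK action=A_LIGHT
4. arrived: (M_PICK) → mode=M_SCAN action=A_TURN
5. obstacle: (M_SCAN) → mode=M_NAV action=A_HALT
6. arrived: (M_NAV) → mode=M_WAIT action=A_HALT
7. obstacle: (M_WAIT) → mode=M_WAIT action=A_PING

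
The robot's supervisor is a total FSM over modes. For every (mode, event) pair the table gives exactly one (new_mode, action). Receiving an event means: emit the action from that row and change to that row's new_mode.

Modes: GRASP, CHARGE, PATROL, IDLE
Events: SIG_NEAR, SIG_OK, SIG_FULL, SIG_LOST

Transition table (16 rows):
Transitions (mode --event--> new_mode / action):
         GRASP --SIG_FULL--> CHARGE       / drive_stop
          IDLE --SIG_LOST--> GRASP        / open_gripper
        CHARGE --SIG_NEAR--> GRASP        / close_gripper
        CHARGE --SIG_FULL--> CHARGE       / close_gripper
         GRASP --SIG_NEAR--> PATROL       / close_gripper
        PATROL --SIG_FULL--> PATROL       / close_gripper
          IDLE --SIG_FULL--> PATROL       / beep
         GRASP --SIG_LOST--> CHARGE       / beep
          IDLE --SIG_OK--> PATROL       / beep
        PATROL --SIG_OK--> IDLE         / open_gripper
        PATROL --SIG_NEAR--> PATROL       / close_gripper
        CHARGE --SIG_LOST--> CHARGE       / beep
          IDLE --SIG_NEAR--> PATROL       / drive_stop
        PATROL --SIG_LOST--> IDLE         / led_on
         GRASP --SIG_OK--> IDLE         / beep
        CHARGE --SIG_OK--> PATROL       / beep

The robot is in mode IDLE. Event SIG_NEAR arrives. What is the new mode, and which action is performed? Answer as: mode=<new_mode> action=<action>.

current mode = IDLE; filter table to that mode:
  (IDLE, SIG_LOST) → (GRASP, open_gripper)
  (IDLE, SIG_FULL) → (PATROL, beep)
  (IDLE, SIG_OK) → (PATROL, beep)
  (IDLE, SIG_NEAR) → (PATROL, drive_stop)  ← event matches
event = SIG_NEAR selects (PATROL, drive_stop)

mode=PATROL action=drive_stop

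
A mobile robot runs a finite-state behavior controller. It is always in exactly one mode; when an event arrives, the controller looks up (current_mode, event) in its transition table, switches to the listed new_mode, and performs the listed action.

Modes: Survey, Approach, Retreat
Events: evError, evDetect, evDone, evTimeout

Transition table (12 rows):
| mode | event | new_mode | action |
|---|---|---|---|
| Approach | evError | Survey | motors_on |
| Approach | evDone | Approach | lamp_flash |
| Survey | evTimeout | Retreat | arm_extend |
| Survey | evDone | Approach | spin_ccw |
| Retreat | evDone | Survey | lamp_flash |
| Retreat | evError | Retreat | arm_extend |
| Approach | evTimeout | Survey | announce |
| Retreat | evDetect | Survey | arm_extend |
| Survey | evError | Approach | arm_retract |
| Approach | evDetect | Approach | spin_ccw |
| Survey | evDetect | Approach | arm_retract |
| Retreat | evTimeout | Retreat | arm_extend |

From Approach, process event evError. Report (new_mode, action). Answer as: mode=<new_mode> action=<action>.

current mode = Approach; filter table to that mode:
  (Approach, evError) → (Survey, motors_on)  ← event matches
  (Approach, evDone) → (Approach, lamp_flash)
  (Approach, evTimeout) → (Survey, announce)
  (Approach, evDetect) → (Approach, spin_ccw)
event = evError selects (Survey, motors_on)

mode=Survey action=motors_on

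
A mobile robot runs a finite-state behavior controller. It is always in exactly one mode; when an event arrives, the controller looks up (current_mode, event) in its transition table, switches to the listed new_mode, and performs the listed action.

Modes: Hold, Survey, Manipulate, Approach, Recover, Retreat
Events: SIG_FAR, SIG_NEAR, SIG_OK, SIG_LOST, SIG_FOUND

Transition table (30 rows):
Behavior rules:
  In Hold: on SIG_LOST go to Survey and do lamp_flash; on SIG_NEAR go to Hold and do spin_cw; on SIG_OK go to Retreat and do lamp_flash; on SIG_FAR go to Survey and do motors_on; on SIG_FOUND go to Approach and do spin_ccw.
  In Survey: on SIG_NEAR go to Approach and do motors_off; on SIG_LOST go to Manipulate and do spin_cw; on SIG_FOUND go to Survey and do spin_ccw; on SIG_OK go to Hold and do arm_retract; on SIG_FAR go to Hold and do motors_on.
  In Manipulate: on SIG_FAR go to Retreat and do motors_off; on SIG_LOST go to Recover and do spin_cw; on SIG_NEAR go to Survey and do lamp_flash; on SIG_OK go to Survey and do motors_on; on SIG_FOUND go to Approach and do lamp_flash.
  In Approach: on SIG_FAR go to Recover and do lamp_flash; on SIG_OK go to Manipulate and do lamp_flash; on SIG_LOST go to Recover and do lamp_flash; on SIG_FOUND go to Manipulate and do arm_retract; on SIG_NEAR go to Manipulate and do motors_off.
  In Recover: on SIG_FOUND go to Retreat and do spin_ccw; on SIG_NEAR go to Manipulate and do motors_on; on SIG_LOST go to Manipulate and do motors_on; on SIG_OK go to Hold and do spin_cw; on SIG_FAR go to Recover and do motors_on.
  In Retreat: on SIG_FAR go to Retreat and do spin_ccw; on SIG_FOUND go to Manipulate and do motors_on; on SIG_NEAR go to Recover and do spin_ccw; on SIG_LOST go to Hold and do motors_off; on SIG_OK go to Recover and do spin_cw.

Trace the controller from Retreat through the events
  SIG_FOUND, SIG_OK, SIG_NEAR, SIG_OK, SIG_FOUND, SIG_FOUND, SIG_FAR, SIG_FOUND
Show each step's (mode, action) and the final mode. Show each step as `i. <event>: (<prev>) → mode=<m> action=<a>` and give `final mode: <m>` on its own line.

final mode: Manipulate

1. SIG_FOUND: (Retreat) → mode=Manipulate action=motors_on
2. SIG_OK: (Manipulate) → mode=Survey action=motors_on
3. SIG_NEAR: (Survey) → mode=Approach action=motors_off
4. SIG_OK: (Approach) → mode=Manipulate action=lamp_flash
5. SIG_FOUND: (Manipulate) → mode=Approach action=lamp_flash
6. SIG_FOUND: (Approach) → mode=Manipulate action=arm_retract
7. SIG_FAR: (Manipulate) → mode=Retreat action=motors_off
8. SIG_FOUND: (Retreat) → mode=Manipulate action=motors_on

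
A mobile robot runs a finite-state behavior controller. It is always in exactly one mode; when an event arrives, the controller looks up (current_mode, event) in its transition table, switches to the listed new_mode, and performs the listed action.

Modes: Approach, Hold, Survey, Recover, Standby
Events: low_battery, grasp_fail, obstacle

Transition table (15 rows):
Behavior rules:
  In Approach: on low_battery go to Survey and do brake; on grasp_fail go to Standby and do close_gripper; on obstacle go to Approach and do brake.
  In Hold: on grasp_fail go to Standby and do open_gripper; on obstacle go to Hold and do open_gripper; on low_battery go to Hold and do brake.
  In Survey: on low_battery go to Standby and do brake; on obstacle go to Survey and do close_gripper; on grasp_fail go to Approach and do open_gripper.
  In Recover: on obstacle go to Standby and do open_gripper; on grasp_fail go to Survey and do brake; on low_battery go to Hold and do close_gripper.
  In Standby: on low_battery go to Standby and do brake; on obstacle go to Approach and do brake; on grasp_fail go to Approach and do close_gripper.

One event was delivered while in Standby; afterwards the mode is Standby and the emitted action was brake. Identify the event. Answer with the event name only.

low_battery

try low_battery: (Standby, low_battery) → (Standby, brake)  ← matches
try grasp_fail: (Standby, grasp_fail) → (Approach, close_gripper)
try obstacle: (Standby, obstacle) → (Approach, brake)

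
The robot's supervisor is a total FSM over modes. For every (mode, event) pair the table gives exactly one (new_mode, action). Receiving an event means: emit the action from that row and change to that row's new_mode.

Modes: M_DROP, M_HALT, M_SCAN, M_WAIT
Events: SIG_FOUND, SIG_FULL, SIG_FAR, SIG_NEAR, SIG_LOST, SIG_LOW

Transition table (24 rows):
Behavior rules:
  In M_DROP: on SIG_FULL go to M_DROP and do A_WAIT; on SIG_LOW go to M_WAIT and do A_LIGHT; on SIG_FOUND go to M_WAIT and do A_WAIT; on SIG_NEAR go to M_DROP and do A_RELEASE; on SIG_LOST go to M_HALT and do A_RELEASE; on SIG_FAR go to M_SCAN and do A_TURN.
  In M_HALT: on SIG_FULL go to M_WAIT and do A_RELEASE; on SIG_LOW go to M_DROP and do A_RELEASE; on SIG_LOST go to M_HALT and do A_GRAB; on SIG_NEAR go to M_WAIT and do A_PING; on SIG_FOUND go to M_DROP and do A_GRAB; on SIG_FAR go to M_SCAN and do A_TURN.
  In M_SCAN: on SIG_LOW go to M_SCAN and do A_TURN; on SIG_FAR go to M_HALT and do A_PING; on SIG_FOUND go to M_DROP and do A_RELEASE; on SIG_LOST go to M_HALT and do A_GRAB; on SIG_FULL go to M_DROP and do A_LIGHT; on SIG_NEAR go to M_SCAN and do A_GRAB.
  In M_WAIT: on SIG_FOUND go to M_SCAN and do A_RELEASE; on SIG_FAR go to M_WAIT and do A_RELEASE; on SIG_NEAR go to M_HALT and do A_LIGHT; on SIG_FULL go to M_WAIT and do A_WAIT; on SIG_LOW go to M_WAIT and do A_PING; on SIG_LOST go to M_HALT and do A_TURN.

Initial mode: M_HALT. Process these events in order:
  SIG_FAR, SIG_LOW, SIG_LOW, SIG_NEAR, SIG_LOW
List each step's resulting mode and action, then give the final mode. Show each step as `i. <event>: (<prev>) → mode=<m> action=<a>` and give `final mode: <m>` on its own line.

1. SIG_FAR: (M_HALT) → mode=M_SCAN action=A_TURN
2. SIG_LOW: (M_SCAN) → mode=M_SCAN action=A_TURN
3. SIG_LOW: (M_SCAN) → mode=M_SCAN action=A_TURN
4. SIG_NEAR: (M_SCAN) → mode=M_SCAN action=A_GRAB
5. SIG_LOW: (M_SCAN) → mode=M_SCAN action=A_TURN

final mode: M_SCAN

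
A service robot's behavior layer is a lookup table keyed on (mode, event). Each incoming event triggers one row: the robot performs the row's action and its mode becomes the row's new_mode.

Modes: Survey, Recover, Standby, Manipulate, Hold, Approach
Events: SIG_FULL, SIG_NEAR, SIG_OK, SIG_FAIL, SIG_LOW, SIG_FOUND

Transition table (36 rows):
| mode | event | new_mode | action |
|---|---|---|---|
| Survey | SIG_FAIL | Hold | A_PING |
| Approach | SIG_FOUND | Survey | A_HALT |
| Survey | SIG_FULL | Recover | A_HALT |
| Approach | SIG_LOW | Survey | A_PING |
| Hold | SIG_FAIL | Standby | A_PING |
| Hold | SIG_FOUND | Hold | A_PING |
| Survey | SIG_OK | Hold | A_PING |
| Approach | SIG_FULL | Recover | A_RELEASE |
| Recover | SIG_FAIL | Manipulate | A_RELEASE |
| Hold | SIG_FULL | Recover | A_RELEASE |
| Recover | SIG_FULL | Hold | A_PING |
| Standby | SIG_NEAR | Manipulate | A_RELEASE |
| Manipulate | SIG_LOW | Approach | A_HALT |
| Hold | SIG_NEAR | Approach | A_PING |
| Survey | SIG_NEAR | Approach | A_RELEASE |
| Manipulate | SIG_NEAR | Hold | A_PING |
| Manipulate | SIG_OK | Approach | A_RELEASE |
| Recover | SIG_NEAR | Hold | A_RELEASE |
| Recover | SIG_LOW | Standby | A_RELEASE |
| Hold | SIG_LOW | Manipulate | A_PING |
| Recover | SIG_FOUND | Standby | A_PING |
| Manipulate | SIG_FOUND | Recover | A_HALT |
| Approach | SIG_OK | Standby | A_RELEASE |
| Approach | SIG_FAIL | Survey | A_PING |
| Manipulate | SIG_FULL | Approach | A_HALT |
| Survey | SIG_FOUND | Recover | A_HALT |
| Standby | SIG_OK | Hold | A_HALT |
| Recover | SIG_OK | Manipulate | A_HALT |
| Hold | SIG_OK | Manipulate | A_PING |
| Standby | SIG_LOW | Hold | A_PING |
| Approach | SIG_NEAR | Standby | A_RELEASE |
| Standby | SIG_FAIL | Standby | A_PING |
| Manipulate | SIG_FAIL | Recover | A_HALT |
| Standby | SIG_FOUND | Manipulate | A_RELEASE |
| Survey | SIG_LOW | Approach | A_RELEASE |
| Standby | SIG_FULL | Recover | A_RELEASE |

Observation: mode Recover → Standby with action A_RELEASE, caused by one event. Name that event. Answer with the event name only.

try SIG_FULL: (Recover, SIG_FULL) → (Hold, A_PING)
try SIG_NEAR: (Recover, SIG_NEAR) → (Hold, A_RELEASE)
try SIG_OK: (Recover, SIG_OK) → (Manipulate, A_HALT)
try SIG_FAIL: (Recover, SIG_FAIL) → (Manipulate, A_RELEASE)
try SIG_LOW: (Recover, SIG_LOW) → (Standby, A_RELEASE)  ← matches
try SIG_FOUND: (Recover, SIG_FOUND) → (Standby, A_PING)

SIG_LOW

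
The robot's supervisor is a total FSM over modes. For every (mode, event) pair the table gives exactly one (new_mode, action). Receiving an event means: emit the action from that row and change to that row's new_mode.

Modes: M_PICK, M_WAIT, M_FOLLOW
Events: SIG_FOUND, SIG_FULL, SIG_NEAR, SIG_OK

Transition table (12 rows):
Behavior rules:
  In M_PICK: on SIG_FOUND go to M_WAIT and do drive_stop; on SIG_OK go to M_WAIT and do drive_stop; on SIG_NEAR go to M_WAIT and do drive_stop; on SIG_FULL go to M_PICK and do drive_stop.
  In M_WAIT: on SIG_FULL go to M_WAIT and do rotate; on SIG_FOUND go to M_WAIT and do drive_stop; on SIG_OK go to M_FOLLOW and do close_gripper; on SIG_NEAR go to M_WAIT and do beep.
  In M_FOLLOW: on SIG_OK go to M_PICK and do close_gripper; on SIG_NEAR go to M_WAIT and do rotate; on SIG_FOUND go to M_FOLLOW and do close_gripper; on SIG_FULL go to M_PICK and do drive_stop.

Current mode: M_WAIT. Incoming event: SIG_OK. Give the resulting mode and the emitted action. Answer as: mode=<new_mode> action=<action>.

current mode = M_WAIT; filter table to that mode:
  (M_WAIT, SIG_FULL) → (M_WAIT, rotate)
  (M_WAIT, SIG_FOUND) → (M_WAIT, drive_stop)
  (M_WAIT, SIG_OK) → (M_FOLLOW, close_gripper)  ← event matches
  (M_WAIT, SIG_NEAR) → (M_WAIT, beep)
event = SIG_OK selects (M_FOLLOW, close_gripper)

mode=M_FOLLOW action=close_gripper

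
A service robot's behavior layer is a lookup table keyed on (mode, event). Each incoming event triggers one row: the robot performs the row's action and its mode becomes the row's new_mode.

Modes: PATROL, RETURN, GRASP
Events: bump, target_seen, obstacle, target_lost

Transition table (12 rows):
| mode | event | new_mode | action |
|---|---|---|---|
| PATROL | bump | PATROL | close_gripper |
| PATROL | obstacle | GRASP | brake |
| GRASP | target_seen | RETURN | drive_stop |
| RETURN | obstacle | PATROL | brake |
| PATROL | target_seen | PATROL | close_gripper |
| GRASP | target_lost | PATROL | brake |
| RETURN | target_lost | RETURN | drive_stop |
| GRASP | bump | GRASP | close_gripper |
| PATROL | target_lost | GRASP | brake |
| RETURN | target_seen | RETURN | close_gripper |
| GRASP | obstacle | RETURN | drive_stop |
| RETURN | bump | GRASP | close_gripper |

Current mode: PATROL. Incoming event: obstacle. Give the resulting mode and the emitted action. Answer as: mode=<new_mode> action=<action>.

current mode = PATROL; filter table to that mode:
  (PATROL, bump) → (PATROL, close_gripper)
  (PATROL, obstacle) → (GRASP, brake)  ← event matches
  (PATROL, target_seen) → (PATROL, close_gripper)
  (PATROL, target_lost) → (GRASP, brake)
event = obstacle selects (GRASP, brake)

mode=GRASP action=brake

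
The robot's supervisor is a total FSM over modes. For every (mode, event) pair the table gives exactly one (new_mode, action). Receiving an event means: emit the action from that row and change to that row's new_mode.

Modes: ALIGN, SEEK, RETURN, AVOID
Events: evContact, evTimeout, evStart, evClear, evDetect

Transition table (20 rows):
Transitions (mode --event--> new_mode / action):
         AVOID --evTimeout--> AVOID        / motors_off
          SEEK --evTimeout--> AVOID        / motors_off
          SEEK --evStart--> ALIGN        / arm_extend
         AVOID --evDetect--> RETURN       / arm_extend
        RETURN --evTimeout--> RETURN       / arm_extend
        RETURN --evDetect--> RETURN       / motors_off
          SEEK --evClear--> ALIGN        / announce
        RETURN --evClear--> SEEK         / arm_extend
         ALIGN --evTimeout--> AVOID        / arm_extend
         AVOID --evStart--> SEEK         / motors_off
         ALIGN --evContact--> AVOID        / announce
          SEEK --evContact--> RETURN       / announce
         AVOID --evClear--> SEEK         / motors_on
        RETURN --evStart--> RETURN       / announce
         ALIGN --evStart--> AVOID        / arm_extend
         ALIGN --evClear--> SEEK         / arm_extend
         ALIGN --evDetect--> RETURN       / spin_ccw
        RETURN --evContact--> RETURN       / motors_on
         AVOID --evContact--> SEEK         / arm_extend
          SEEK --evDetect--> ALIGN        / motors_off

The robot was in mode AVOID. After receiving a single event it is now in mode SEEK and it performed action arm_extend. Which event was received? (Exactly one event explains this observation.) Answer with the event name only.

try evContact: (AVOID, evContact) → (SEEK, arm_extend)  ← matches
try evTimeout: (AVOID, evTimeout) → (AVOID, motors_off)
try evStart: (AVOID, evStart) → (SEEK, motors_off)
try evClear: (AVOID, evClear) → (SEEK, motors_on)
try evDetect: (AVOID, evDetect) → (RETURN, arm_extend)

evContact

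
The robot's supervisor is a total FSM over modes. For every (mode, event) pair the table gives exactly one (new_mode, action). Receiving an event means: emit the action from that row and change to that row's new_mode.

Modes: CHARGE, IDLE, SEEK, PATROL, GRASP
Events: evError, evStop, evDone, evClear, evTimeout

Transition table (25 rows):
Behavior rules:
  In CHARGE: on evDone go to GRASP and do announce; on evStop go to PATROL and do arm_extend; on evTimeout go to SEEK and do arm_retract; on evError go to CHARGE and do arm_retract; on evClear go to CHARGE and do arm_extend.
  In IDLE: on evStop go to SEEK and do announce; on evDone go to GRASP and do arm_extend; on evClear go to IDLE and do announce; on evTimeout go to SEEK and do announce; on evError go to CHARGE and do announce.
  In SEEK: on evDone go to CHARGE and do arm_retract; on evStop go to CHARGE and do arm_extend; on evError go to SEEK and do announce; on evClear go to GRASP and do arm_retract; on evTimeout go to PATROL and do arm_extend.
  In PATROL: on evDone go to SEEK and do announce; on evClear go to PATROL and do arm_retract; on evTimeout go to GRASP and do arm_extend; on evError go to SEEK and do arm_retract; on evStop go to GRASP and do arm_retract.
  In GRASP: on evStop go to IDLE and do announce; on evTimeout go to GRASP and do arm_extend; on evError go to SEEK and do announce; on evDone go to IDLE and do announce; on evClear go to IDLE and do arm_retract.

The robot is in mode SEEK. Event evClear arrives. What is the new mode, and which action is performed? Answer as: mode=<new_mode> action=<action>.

mode=GRASP action=arm_retract

current mode = SEEK; filter table to that mode:
  (SEEK, evDone) → (CHARGE, arm_retract)
  (SEEK, evStop) → (CHARGE, arm_extend)
  (SEEK, evError) → (SEEK, announce)
  (SEEK, evClear) → (GRASP, arm_retract)  ← event matches
  (SEEK, evTimeout) → (PATROL, arm_extend)
event = evClear selects (GRASP, arm_retract)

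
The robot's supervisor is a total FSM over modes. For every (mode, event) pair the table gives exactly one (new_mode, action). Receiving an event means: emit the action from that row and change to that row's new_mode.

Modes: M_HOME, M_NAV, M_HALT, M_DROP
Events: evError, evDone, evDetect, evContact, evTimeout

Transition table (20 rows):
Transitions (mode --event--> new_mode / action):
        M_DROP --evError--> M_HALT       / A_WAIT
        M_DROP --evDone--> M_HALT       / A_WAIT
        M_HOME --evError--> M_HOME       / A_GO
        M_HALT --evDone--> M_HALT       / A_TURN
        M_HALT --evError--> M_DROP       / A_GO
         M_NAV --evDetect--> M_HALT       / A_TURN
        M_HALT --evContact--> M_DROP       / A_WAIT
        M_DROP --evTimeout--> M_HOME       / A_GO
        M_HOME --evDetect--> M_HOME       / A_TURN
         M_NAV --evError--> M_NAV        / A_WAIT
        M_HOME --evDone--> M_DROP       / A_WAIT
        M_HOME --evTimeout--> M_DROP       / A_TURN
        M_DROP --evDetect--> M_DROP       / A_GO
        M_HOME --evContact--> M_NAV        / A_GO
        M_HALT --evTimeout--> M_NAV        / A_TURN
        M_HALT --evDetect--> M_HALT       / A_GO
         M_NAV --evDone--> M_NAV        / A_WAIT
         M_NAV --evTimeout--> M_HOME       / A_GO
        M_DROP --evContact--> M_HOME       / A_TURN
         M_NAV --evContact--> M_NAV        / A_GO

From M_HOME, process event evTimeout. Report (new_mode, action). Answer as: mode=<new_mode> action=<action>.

mode=M_DROP action=A_TURN

current mode = M_HOME; filter table to that mode:
  (M_HOME, evError) → (M_HOME, A_GO)
  (M_HOME, evDetect) → (M_HOME, A_TURN)
  (M_HOME, evDone) → (M_DROP, A_WAIT)
  (M_HOME, evTimeout) → (M_DROP, A_TURN)  ← event matches
  (M_HOME, evContact) → (M_NAV, A_GO)
event = evTimeout selects (M_DROP, A_TURN)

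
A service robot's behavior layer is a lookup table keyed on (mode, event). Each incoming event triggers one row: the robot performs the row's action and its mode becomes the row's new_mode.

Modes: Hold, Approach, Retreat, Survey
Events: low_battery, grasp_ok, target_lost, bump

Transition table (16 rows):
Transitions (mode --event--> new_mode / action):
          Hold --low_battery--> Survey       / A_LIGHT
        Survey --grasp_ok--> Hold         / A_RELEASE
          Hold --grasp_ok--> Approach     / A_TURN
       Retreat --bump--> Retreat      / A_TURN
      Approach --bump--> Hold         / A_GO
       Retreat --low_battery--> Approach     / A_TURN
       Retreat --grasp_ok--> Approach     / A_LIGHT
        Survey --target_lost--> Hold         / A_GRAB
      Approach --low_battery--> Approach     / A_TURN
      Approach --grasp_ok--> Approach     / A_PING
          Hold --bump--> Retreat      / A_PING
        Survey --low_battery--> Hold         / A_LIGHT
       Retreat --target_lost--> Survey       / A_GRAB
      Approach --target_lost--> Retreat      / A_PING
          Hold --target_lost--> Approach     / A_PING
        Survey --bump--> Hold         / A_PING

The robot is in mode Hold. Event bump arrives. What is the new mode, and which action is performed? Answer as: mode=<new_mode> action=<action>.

current mode = Hold; filter table to that mode:
  (Hold, low_battery) → (Survey, A_LIGHT)
  (Hold, grasp_ok) → (Approach, A_TURN)
  (Hold, bump) → (Retreat, A_PING)  ← event matches
  (Hold, target_lost) → (Approach, A_PING)
event = bump selects (Retreat, A_PING)

mode=Retreat action=A_PING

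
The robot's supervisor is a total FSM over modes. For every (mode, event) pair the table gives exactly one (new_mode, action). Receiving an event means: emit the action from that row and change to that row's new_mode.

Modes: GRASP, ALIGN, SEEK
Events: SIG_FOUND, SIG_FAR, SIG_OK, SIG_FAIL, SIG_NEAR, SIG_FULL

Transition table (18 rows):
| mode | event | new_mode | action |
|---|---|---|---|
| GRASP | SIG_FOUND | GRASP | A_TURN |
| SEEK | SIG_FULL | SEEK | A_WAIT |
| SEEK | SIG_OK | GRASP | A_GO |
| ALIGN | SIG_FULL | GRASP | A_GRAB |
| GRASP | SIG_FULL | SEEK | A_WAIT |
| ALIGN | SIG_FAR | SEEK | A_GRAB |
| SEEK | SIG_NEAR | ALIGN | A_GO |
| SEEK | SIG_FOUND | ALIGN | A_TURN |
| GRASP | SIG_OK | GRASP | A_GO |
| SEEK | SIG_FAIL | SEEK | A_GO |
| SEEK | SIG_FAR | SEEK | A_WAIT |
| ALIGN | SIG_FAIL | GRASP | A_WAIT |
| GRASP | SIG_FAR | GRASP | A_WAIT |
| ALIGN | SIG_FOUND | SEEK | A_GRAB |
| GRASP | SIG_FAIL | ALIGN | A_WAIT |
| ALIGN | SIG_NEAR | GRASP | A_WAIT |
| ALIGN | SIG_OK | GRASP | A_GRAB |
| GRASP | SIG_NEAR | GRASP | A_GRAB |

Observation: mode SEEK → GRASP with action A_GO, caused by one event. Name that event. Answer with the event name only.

try SIG_FOUND: (SEEK, SIG_FOUND) → (ALIGN, A_TURN)
try SIG_FAR: (SEEK, SIG_FAR) → (SEEK, A_WAIT)
try SIG_OK: (SEEK, SIG_OK) → (GRASP, A_GO)  ← matches
try SIG_FAIL: (SEEK, SIG_FAIL) → (SEEK, A_GO)
try SIG_NEAR: (SEEK, SIG_NEAR) → (ALIGN, A_GO)
try SIG_FULL: (SEEK, SIG_FULL) → (SEEK, A_WAIT)

SIG_OK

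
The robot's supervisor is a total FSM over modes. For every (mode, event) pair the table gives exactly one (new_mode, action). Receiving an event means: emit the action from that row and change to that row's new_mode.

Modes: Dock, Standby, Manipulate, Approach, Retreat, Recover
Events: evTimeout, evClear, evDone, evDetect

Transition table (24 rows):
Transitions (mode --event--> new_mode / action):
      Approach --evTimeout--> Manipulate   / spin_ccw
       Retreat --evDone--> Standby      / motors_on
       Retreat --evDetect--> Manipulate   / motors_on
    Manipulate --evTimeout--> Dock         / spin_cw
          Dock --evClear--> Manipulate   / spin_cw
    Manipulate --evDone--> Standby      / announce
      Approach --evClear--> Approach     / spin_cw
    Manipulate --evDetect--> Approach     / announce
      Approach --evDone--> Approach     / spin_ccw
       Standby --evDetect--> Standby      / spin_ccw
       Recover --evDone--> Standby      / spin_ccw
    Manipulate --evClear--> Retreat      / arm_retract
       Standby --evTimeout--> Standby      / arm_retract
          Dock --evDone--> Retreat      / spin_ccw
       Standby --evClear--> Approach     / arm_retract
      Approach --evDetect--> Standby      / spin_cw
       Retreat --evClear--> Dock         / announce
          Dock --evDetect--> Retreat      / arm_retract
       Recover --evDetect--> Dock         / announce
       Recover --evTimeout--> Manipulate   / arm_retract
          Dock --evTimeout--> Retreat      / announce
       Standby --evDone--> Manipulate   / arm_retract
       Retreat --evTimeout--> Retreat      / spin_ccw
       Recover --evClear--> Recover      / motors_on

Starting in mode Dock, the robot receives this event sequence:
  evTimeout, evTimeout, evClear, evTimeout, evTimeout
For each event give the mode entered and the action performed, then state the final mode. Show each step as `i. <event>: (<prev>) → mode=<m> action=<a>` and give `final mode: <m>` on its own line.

final mode: Retreat

1. evTimeout: (Dock) → mode=Retreat action=announce
2. evTimeout: (Retreat) → mode=Retreat action=spin_ccw
3. evClear: (Retreat) → mode=Dock action=announce
4. evTimeout: (Dock) → mode=Retreat action=announce
5. evTimeout: (Retreat) → mode=Retreat action=spin_ccw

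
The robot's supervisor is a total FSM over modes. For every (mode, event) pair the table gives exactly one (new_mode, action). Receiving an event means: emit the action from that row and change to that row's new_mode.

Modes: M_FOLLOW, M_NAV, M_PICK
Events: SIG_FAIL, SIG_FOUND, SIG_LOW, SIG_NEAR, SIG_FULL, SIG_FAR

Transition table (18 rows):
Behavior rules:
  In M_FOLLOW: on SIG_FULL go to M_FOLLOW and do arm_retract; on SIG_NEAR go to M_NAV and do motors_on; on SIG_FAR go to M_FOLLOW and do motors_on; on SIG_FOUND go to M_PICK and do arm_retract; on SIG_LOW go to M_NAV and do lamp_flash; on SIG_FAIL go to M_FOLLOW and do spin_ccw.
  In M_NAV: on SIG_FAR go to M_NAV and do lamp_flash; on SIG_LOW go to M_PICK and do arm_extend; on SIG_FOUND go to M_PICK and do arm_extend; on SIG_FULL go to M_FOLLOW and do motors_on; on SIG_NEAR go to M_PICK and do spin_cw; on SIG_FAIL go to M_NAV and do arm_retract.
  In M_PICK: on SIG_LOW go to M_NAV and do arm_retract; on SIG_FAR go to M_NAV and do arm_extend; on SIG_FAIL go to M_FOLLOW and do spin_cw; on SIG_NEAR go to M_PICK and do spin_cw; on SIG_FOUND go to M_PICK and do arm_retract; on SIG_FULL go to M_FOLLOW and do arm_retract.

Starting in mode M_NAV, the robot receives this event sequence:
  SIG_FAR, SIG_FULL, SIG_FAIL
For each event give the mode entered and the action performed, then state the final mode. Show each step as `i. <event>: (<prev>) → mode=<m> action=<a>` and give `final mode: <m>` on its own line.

final mode: M_FOLLOW

1. SIG_FAR: (M_NAV) → mode=M_NAV action=lamp_flash
2. SIG_FULL: (M_NAV) → mode=M_FOLLOW action=motors_on
3. SIG_FAIL: (M_FOLLOW) → mode=M_FOLLOW action=spin_ccw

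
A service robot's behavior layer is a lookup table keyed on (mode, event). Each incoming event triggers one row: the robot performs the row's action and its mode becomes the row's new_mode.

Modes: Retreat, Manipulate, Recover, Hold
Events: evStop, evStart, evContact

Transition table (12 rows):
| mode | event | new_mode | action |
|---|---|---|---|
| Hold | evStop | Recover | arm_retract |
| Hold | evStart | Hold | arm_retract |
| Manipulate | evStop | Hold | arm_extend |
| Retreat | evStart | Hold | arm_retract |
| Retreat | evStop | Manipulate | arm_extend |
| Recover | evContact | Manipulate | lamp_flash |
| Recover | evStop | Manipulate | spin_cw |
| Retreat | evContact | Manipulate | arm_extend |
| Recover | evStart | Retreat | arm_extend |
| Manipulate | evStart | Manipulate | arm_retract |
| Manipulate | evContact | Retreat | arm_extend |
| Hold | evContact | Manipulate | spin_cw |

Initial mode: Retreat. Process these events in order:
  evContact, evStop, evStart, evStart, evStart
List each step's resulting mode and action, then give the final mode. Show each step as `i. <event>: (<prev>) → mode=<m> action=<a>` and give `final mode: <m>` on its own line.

final mode: Hold

1. evContact: (Retreat) → mode=Manipulate action=arm_extend
2. evStop: (Manipulate) → mode=Hold action=arm_extend
3. evStart: (Hold) → mode=Hold action=arm_retract
4. evStart: (Hold) → mode=Hold action=arm_retract
5. evStart: (Hold) → mode=Hold action=arm_retract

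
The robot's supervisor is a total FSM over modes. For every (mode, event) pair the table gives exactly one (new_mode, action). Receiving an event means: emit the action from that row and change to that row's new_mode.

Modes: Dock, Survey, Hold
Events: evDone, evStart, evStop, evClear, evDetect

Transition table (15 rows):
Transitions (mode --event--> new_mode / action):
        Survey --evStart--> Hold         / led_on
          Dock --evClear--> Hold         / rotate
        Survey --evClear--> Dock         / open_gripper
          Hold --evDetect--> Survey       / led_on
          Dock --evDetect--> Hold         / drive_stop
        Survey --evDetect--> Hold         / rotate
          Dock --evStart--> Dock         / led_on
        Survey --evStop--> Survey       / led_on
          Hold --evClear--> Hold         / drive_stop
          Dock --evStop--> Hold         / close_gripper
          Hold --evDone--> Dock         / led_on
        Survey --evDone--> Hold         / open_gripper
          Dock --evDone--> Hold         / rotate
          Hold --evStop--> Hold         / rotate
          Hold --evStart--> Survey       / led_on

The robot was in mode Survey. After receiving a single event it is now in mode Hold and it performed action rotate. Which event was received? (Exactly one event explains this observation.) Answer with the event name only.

evDetect

try evDone: (Survey, evDone) → (Hold, open_gripper)
try evStart: (Survey, evStart) → (Hold, led_on)
try evStop: (Survey, evStop) → (Survey, led_on)
try evClear: (Survey, evClear) → (Dock, open_gripper)
try evDetect: (Survey, evDetect) → (Hold, rotate)  ← matches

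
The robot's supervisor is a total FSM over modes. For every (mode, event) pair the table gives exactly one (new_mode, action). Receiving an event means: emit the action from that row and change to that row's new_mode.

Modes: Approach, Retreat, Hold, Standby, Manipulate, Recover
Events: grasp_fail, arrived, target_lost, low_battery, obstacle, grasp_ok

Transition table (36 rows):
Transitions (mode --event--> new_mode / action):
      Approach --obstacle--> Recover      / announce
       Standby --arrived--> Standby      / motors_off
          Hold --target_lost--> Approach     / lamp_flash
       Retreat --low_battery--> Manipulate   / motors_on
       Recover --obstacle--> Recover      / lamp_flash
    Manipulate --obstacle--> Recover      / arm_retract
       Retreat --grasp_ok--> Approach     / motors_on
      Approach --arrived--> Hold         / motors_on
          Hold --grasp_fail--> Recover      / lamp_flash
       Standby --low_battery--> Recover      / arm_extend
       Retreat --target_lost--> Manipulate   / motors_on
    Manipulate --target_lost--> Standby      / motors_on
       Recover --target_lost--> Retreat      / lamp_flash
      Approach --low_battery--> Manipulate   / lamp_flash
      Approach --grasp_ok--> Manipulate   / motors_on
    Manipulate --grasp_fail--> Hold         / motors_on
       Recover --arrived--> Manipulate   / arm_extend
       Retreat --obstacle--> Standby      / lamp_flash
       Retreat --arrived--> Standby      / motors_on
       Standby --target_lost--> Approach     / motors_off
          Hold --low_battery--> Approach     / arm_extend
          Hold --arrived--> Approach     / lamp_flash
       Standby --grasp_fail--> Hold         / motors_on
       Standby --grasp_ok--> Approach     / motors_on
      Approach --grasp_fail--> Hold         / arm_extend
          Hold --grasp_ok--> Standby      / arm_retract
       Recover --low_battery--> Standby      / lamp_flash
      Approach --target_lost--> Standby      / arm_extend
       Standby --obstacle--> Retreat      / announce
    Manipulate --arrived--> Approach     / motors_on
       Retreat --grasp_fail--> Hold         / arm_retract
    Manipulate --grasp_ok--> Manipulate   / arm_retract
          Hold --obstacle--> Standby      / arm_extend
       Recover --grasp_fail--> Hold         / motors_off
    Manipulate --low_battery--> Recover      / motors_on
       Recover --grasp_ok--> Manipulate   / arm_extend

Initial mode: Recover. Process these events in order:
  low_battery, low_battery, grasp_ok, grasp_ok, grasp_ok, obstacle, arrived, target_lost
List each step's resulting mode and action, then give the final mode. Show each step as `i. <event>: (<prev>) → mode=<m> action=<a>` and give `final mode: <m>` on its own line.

final mode: Standby

1. low_battery: (Recover) → mode=Standby action=lamp_flash
2. low_battery: (Standby) → mode=Recover action=arm_extend
3. grasp_ok: (Recover) → mode=Manipulate action=arm_extend
4. grasp_ok: (Manipulate) → mode=Manipulate action=arm_retract
5. grasp_ok: (Manipulate) → mode=Manipulate action=arm_retract
6. obstacle: (Manipulate) → mode=Recover action=arm_retract
7. arrived: (Recover) → mode=Manipulate action=arm_extend
8. target_lost: (Manipulate) → mode=Standby action=motors_on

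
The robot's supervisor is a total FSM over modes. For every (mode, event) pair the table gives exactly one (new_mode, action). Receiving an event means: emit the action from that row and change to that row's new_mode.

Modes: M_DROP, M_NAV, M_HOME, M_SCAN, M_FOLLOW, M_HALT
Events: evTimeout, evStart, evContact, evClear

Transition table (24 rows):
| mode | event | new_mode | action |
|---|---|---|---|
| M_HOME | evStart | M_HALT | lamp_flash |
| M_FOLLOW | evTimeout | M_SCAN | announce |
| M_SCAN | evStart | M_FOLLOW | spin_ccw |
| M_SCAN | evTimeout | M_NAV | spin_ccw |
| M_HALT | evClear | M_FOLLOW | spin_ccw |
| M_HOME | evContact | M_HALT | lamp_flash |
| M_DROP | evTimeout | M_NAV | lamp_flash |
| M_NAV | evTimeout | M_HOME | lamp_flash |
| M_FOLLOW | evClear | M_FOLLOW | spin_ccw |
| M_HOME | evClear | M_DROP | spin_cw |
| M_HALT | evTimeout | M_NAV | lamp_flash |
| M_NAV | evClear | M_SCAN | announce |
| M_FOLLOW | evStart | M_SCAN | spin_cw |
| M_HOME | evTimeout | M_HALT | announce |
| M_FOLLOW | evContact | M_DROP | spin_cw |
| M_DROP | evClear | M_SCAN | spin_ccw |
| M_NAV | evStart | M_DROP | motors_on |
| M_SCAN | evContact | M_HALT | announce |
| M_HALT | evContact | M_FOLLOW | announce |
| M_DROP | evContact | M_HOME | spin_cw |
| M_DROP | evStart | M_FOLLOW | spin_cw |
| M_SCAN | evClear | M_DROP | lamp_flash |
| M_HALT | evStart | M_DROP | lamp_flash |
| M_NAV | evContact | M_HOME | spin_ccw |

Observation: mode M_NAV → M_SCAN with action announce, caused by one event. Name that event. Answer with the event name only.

evClear

try evTimeout: (M_NAV, evTimeout) → (M_HOME, lamp_flash)
try evStart: (M_NAV, evStart) → (M_DROP, motors_on)
try evContact: (M_NAV, evContact) → (M_HOME, spin_ccw)
try evClear: (M_NAV, evClear) → (M_SCAN, announce)  ← matches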